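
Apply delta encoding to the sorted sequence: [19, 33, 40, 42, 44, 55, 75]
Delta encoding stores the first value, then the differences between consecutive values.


First value: 19
Deltas:
  33 - 19 = 14
  40 - 33 = 7
  42 - 40 = 2
  44 - 42 = 2
  55 - 44 = 11
  75 - 55 = 20


Delta encoded: [19, 14, 7, 2, 2, 11, 20]


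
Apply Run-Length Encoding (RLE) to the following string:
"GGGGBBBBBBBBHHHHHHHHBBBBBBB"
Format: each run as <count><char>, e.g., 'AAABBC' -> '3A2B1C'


Scanning runs left to right:
  i=0: run of 'G' x 4 -> '4G'
  i=4: run of 'B' x 8 -> '8B'
  i=12: run of 'H' x 8 -> '8H'
  i=20: run of 'B' x 7 -> '7B'

RLE = 4G8B8H7B


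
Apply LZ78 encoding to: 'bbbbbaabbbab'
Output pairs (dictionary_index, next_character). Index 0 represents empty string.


LZ78 encoding steps:
Dictionary: {0: ''}
Step 1: w='' (idx 0), next='b' -> output (0, 'b'), add 'b' as idx 1
Step 2: w='b' (idx 1), next='b' -> output (1, 'b'), add 'bb' as idx 2
Step 3: w='bb' (idx 2), next='a' -> output (2, 'a'), add 'bba' as idx 3
Step 4: w='' (idx 0), next='a' -> output (0, 'a'), add 'a' as idx 4
Step 5: w='bb' (idx 2), next='b' -> output (2, 'b'), add 'bbb' as idx 5
Step 6: w='a' (idx 4), next='b' -> output (4, 'b'), add 'ab' as idx 6


Encoded: [(0, 'b'), (1, 'b'), (2, 'a'), (0, 'a'), (2, 'b'), (4, 'b')]


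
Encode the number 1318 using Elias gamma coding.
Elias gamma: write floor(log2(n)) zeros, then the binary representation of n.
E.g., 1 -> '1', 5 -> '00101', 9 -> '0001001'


num_bits = floor(log2(1318)) + 1 = 11
leading_zeros = num_bits - 1 = 10
binary(1318) = 10100100110

Elias gamma(1318) = '0000000000' + '10100100110' = 000000000010100100110 (21 bits)


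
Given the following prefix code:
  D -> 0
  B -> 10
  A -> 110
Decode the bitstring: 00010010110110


Decoding step by step:
Bits 0 -> D
Bits 0 -> D
Bits 0 -> D
Bits 10 -> B
Bits 0 -> D
Bits 10 -> B
Bits 110 -> A
Bits 110 -> A


Decoded message: DDDBDBAA


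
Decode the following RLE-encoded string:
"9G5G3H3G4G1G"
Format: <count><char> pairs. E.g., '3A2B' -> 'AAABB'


Expanding each <count><char> pair:
  9G -> 'GGGGGGGGG'
  5G -> 'GGGGG'
  3H -> 'HHH'
  3G -> 'GGG'
  4G -> 'GGGG'
  1G -> 'G'

Decoded = GGGGGGGGGGGGGGHHHGGGGGGGG


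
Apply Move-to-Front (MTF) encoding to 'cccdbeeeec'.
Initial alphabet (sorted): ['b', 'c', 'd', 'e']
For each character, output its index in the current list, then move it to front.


MTF encoding:
'c': index 1 in ['b', 'c', 'd', 'e'] -> ['c', 'b', 'd', 'e']
'c': index 0 in ['c', 'b', 'd', 'e'] -> ['c', 'b', 'd', 'e']
'c': index 0 in ['c', 'b', 'd', 'e'] -> ['c', 'b', 'd', 'e']
'd': index 2 in ['c', 'b', 'd', 'e'] -> ['d', 'c', 'b', 'e']
'b': index 2 in ['d', 'c', 'b', 'e'] -> ['b', 'd', 'c', 'e']
'e': index 3 in ['b', 'd', 'c', 'e'] -> ['e', 'b', 'd', 'c']
'e': index 0 in ['e', 'b', 'd', 'c'] -> ['e', 'b', 'd', 'c']
'e': index 0 in ['e', 'b', 'd', 'c'] -> ['e', 'b', 'd', 'c']
'e': index 0 in ['e', 'b', 'd', 'c'] -> ['e', 'b', 'd', 'c']
'c': index 3 in ['e', 'b', 'd', 'c'] -> ['c', 'e', 'b', 'd']


Output: [1, 0, 0, 2, 2, 3, 0, 0, 0, 3]


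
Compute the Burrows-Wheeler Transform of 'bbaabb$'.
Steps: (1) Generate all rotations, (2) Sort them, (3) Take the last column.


Rotations (sorted):
  0: $bbaabb -> last char: b
  1: aabb$bb -> last char: b
  2: abb$bba -> last char: a
  3: b$bbaab -> last char: b
  4: baabb$b -> last char: b
  5: bb$bbaa -> last char: a
  6: bbaabb$ -> last char: $


BWT = bbabba$


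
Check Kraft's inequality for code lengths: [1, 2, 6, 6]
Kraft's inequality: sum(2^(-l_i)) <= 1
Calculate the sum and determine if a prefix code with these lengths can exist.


Sum = 2^(-1) + 2^(-2) + 2^(-6) + 2^(-6)
    = 0.5 + 0.25 + 0.015625 + 0.015625
    = 50/64 = 0.78125
Since 0.78125 <= 1, Kraft's inequality IS satisfied.
A prefix code with these lengths CAN exist.

Kraft sum = 0.78125. Satisfied.


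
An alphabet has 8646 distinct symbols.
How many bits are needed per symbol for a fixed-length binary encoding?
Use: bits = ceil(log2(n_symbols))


log2(8646) = 13.0778
Bracket: 2^13 = 8192 < 8646 <= 2^14 = 16384
So ceil(log2(8646)) = 14

bits = ceil(log2(8646)) = ceil(13.0778) = 14 bits


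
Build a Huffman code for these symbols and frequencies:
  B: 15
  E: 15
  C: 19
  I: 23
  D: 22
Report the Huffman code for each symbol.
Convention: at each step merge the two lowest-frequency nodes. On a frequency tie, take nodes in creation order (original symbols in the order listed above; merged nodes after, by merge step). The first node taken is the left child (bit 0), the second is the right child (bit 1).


Huffman tree construction:
Step 1: Merge B(15) + E(15) = 30
Step 2: Merge C(19) + D(22) = 41
Step 3: Merge I(23) + (B+E)(30) = 53
Step 4: Merge (C+D)(41) + (I+(B+E))(53) = 94
Read each symbol's code off the tree from the root (left child = 0, right child = 1).

Codes:
  B: 110 (length 3)
  E: 111 (length 3)
  C: 00 (length 2)
  I: 10 (length 2)
  D: 01 (length 2)
Average code length: 218/94 = 2.3191 bits/symbol


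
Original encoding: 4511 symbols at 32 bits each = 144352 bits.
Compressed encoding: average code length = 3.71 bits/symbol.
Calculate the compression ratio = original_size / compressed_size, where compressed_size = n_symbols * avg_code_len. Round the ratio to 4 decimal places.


original_size = n_symbols * orig_bits = 4511 * 32 = 144352 bits
compressed_size = n_symbols * avg_code_len = 4511 * 3.71 = 16735.81 bits
ratio = original_size / compressed_size = 144352 / 16735.81 = 8.6253

Compression ratio = 8.6253


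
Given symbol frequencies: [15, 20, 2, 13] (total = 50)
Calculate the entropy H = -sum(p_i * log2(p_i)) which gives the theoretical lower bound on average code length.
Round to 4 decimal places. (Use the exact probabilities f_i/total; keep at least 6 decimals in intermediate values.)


Per-symbol terms -p_i * log2(p_i) with p_i = f_i/50:
  p = 15/50 = 0.300000: log2(p) = -1.736966, -p*log2(p) = 0.521090
  p = 20/50 = 0.400000: log2(p) = -1.321928, -p*log2(p) = 0.528771
  p = 2/50 = 0.040000: log2(p) = -4.643856, -p*log2(p) = 0.185754
  p = 13/50 = 0.260000: log2(p) = -1.943416, -p*log2(p) = 0.505288
H = 0.521090 + 0.528771 + 0.185754 + 0.505288 = 1.740903

H = 1.7409 bits/symbol


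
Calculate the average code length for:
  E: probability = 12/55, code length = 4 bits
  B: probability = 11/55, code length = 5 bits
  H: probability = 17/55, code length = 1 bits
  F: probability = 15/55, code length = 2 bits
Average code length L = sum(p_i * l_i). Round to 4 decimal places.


Weighted contributions p_i * l_i:
  E: (12/55) * 4 = 48/55
  B: (11/55) * 5 = 55/55
  H: (17/55) * 1 = 17/55
  F: (15/55) * 2 = 30/55
Sum = (48 + 55 + 17 + 30)/55 = 150/55

L = 150/55 = 2.7273 bits/symbol


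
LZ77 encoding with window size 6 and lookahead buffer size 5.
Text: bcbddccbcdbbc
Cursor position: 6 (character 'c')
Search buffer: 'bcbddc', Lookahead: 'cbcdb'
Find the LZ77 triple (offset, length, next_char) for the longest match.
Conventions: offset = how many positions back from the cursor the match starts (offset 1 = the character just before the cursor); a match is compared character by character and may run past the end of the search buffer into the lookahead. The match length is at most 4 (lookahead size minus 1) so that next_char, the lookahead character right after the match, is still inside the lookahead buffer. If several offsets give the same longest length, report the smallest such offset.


Try each offset into the search buffer:
  offset=1 (pos 5, char 'c'): match length 1
  offset=2 (pos 4, char 'd'): match length 0
  offset=3 (pos 3, char 'd'): match length 0
  offset=4 (pos 2, char 'b'): match length 0
  offset=5 (pos 1, char 'c'): match length 2
  offset=6 (pos 0, char 'b'): match length 0
Longest match has length 2 at offset 5.
next_char = character at position 6 + 2 = 8 -> 'c'

Best match: offset=5, length=2 (matching 'cb' starting at position 1)
LZ77 triple: (5, 2, 'c')


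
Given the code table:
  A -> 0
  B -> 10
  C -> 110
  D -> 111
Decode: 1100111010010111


Decoding:
110 -> C
0 -> A
111 -> D
0 -> A
10 -> B
0 -> A
10 -> B
111 -> D


Result: CADABABD


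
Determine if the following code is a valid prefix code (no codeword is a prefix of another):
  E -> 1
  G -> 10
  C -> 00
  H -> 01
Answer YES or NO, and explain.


Checking each pair (does one codeword prefix another?):
  E='1' vs G='10': prefix -- VIOLATION

NO -- this is NOT a valid prefix code. E (1) is a prefix of G (10).


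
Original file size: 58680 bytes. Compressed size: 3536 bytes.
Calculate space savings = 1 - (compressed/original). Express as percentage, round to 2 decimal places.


ratio = compressed/original = 3536/58680 = 0.060259
savings = 1 - ratio = 1 - 0.060259 = 0.939741
as a percentage: 0.939741 * 100 = 93.97%

Space savings = 1 - 3536/58680 = 93.97%


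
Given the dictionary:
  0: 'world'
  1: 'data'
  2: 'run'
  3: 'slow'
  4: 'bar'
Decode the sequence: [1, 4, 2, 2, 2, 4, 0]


Look up each index in the dictionary:
  1 -> 'data'
  4 -> 'bar'
  2 -> 'run'
  2 -> 'run'
  2 -> 'run'
  4 -> 'bar'
  0 -> 'world'

Decoded: "data bar run run run bar world"


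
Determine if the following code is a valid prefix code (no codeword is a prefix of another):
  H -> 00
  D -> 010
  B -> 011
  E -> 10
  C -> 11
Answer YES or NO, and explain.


Checking each pair (does one codeword prefix another?):
  H='00' vs D='010': no prefix
  H='00' vs B='011': no prefix
  H='00' vs E='10': no prefix
  H='00' vs C='11': no prefix
  D='010' vs H='00': no prefix
  D='010' vs B='011': no prefix
  D='010' vs E='10': no prefix
  D='010' vs C='11': no prefix
  B='011' vs H='00': no prefix
  B='011' vs D='010': no prefix
  B='011' vs E='10': no prefix
  B='011' vs C='11': no prefix
  E='10' vs H='00': no prefix
  E='10' vs D='010': no prefix
  E='10' vs B='011': no prefix
  E='10' vs C='11': no prefix
  C='11' vs H='00': no prefix
  C='11' vs D='010': no prefix
  C='11' vs B='011': no prefix
  C='11' vs E='10': no prefix
No violation found over all pairs.

YES -- this is a valid prefix code. No codeword is a prefix of any other codeword.


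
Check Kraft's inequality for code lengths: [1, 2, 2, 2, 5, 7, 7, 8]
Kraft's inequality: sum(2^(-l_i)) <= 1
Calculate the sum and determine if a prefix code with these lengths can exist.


Sum = 2^(-1) + 2^(-2) + 2^(-2) + 2^(-2) + 2^(-5) + 2^(-7) + 2^(-7) + 2^(-8)
    = 0.5 + 0.25 + 0.25 + 0.25 + 0.03125 + 0.0078125 + 0.0078125 + 0.00390625
    = 333/256 = 1.30078125
Since 1.30078125 > 1, Kraft's inequality is NOT satisfied.
A prefix code with these lengths CANNOT exist.

Kraft sum = 1.30078125. Not satisfied.


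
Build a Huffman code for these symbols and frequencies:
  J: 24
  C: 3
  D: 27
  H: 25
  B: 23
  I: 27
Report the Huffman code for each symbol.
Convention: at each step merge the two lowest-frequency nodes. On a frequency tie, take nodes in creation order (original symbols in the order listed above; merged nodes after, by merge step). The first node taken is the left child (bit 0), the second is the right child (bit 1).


Huffman tree construction:
Step 1: Merge C(3) + B(23) = 26
Step 2: Merge J(24) + H(25) = 49
Step 3: Merge (C+B)(26) + D(27) = 53
Step 4: Merge I(27) + (J+H)(49) = 76
Step 5: Merge ((C+B)+D)(53) + (I+(J+H))(76) = 129
Read each symbol's code off the tree from the root (left child = 0, right child = 1).

Codes:
  J: 110 (length 3)
  C: 000 (length 3)
  D: 01 (length 2)
  H: 111 (length 3)
  B: 001 (length 3)
  I: 10 (length 2)
Average code length: 333/129 = 2.5814 bits/symbol


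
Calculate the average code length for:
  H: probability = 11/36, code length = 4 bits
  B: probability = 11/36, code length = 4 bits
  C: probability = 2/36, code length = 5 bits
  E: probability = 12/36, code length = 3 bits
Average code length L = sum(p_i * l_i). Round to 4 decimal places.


Weighted contributions p_i * l_i:
  H: (11/36) * 4 = 44/36
  B: (11/36) * 4 = 44/36
  C: (2/36) * 5 = 10/36
  E: (12/36) * 3 = 36/36
Sum = (44 + 44 + 10 + 36)/36 = 134/36

L = 134/36 = 3.7222 bits/symbol


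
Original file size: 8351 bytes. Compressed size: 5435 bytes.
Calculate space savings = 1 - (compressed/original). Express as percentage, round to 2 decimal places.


ratio = compressed/original = 5435/8351 = 0.65082
savings = 1 - ratio = 1 - 0.65082 = 0.34918
as a percentage: 0.34918 * 100 = 34.92%

Space savings = 1 - 5435/8351 = 34.92%


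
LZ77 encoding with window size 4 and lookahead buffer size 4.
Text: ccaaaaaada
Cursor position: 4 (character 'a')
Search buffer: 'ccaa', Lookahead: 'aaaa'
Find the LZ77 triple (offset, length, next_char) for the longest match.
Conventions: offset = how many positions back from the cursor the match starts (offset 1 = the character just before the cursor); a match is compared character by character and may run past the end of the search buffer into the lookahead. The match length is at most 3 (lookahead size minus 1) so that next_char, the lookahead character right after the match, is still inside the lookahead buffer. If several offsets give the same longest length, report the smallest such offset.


Try each offset into the search buffer:
  offset=1 (pos 3, char 'a'): match length 3
  offset=2 (pos 2, char 'a'): match length 3
  offset=3 (pos 1, char 'c'): match length 0
  offset=4 (pos 0, char 'c'): match length 0
Longest match has length 3, found at offsets 1, 2; take the smallest, offset 1.
next_char = character at position 4 + 3 = 7 -> 'a'

Best match: offset=1, length=3 (matching 'aaa' starting at position 3)
LZ77 triple: (1, 3, 'a')


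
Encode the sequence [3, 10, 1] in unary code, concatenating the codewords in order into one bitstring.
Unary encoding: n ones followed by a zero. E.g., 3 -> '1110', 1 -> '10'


Encode each number as n ones followed by a terminating 0:
  3 -> 1110 (4 bits)
  10 -> 11111111110 (11 bits)
  1 -> 10 (2 bits)
Total length = 4 + 11 + 2 = 17 bits.

Unary([3, 10, 1]) = 11101111111111010 (17 bits)


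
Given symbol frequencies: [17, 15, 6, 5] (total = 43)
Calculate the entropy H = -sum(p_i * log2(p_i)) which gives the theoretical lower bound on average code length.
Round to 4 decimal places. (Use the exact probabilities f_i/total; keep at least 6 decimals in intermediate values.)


Per-symbol terms -p_i * log2(p_i) with p_i = f_i/43:
  p = 17/43 = 0.395349: log2(p) = -1.338802, -p*log2(p) = 0.529294
  p = 15/43 = 0.348837: log2(p) = -1.519374, -p*log2(p) = 0.530014
  p = 6/43 = 0.139535: log2(p) = -2.841302, -p*log2(p) = 0.396461
  p = 5/43 = 0.116279: log2(p) = -3.104337, -p*log2(p) = 0.360969
H = 0.529294 + 0.530014 + 0.396461 + 0.360969 = 1.816738

H = 1.8167 bits/symbol


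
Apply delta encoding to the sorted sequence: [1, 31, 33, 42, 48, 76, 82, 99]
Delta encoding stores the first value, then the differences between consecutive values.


First value: 1
Deltas:
  31 - 1 = 30
  33 - 31 = 2
  42 - 33 = 9
  48 - 42 = 6
  76 - 48 = 28
  82 - 76 = 6
  99 - 82 = 17


Delta encoded: [1, 30, 2, 9, 6, 28, 6, 17]


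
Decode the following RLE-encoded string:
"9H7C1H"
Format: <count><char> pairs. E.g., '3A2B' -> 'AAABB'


Expanding each <count><char> pair:
  9H -> 'HHHHHHHHH'
  7C -> 'CCCCCCC'
  1H -> 'H'

Decoded = HHHHHHHHHCCCCCCCH


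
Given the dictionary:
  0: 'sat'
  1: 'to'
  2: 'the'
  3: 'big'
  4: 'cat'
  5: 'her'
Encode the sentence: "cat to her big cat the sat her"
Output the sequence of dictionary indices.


Look up each word in the dictionary:
  'cat' -> 4
  'to' -> 1
  'her' -> 5
  'big' -> 3
  'cat' -> 4
  'the' -> 2
  'sat' -> 0
  'her' -> 5

Encoded: [4, 1, 5, 3, 4, 2, 0, 5]


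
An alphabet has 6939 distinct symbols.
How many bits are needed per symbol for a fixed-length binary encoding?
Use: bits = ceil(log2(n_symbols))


log2(6939) = 12.7605
Bracket: 2^12 = 4096 < 6939 <= 2^13 = 8192
So ceil(log2(6939)) = 13

bits = ceil(log2(6939)) = ceil(12.7605) = 13 bits


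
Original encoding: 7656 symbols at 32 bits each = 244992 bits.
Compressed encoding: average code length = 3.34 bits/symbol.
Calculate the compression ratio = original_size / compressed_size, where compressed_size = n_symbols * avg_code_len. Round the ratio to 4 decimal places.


original_size = n_symbols * orig_bits = 7656 * 32 = 244992 bits
compressed_size = n_symbols * avg_code_len = 7656 * 3.34 = 25571.04 bits
ratio = original_size / compressed_size = 244992 / 25571.04 = 9.5808

Compression ratio = 9.5808


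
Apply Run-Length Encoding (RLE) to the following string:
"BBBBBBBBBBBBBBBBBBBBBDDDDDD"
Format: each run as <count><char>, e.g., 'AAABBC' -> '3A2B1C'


Scanning runs left to right:
  i=0: run of 'B' x 21 -> '21B'
  i=21: run of 'D' x 6 -> '6D'

RLE = 21B6D


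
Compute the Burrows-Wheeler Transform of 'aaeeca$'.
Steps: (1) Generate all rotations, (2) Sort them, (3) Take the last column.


Rotations (sorted):
  0: $aaeeca -> last char: a
  1: a$aaeec -> last char: c
  2: aaeeca$ -> last char: $
  3: aeeca$a -> last char: a
  4: ca$aaee -> last char: e
  5: eca$aae -> last char: e
  6: eeca$aa -> last char: a


BWT = ac$aeea


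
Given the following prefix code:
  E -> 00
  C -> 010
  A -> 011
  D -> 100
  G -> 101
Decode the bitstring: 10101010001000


Decoding step by step:
Bits 101 -> G
Bits 010 -> C
Bits 100 -> D
Bits 010 -> C
Bits 00 -> E


Decoded message: GCDCE


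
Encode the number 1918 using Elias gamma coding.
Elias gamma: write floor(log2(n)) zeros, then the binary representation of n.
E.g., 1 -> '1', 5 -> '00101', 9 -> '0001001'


num_bits = floor(log2(1918)) + 1 = 11
leading_zeros = num_bits - 1 = 10
binary(1918) = 11101111110

Elias gamma(1918) = '0000000000' + '11101111110' = 000000000011101111110 (21 bits)


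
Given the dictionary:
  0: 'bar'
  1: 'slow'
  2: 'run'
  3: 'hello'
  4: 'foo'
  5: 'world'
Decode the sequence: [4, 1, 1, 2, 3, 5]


Look up each index in the dictionary:
  4 -> 'foo'
  1 -> 'slow'
  1 -> 'slow'
  2 -> 'run'
  3 -> 'hello'
  5 -> 'world'

Decoded: "foo slow slow run hello world"


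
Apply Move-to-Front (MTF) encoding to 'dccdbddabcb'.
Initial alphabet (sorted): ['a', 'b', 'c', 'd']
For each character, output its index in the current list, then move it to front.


MTF encoding:
'd': index 3 in ['a', 'b', 'c', 'd'] -> ['d', 'a', 'b', 'c']
'c': index 3 in ['d', 'a', 'b', 'c'] -> ['c', 'd', 'a', 'b']
'c': index 0 in ['c', 'd', 'a', 'b'] -> ['c', 'd', 'a', 'b']
'd': index 1 in ['c', 'd', 'a', 'b'] -> ['d', 'c', 'a', 'b']
'b': index 3 in ['d', 'c', 'a', 'b'] -> ['b', 'd', 'c', 'a']
'd': index 1 in ['b', 'd', 'c', 'a'] -> ['d', 'b', 'c', 'a']
'd': index 0 in ['d', 'b', 'c', 'a'] -> ['d', 'b', 'c', 'a']
'a': index 3 in ['d', 'b', 'c', 'a'] -> ['a', 'd', 'b', 'c']
'b': index 2 in ['a', 'd', 'b', 'c'] -> ['b', 'a', 'd', 'c']
'c': index 3 in ['b', 'a', 'd', 'c'] -> ['c', 'b', 'a', 'd']
'b': index 1 in ['c', 'b', 'a', 'd'] -> ['b', 'c', 'a', 'd']


Output: [3, 3, 0, 1, 3, 1, 0, 3, 2, 3, 1]


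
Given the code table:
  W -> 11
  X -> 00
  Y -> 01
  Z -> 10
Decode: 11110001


Decoding:
11 -> W
11 -> W
00 -> X
01 -> Y


Result: WWXY


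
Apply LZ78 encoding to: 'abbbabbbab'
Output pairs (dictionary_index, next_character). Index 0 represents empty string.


LZ78 encoding steps:
Dictionary: {0: ''}
Step 1: w='' (idx 0), next='a' -> output (0, 'a'), add 'a' as idx 1
Step 2: w='' (idx 0), next='b' -> output (0, 'b'), add 'b' as idx 2
Step 3: w='b' (idx 2), next='b' -> output (2, 'b'), add 'bb' as idx 3
Step 4: w='a' (idx 1), next='b' -> output (1, 'b'), add 'ab' as idx 4
Step 5: w='bb' (idx 3), next='a' -> output (3, 'a'), add 'bba' as idx 5
Step 6: w='b' (idx 2), end of input -> output (2, '')


Encoded: [(0, 'a'), (0, 'b'), (2, 'b'), (1, 'b'), (3, 'a'), (2, '')]


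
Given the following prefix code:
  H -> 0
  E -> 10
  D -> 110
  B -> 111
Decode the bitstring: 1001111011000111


Decoding step by step:
Bits 10 -> E
Bits 0 -> H
Bits 111 -> B
Bits 10 -> E
Bits 110 -> D
Bits 0 -> H
Bits 0 -> H
Bits 111 -> B


Decoded message: EHBEDHHB


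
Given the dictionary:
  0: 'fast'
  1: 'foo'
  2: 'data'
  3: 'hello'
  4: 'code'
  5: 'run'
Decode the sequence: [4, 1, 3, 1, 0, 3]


Look up each index in the dictionary:
  4 -> 'code'
  1 -> 'foo'
  3 -> 'hello'
  1 -> 'foo'
  0 -> 'fast'
  3 -> 'hello'

Decoded: "code foo hello foo fast hello"


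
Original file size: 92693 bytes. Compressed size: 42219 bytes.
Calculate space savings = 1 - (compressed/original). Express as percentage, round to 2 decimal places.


ratio = compressed/original = 42219/92693 = 0.455471
savings = 1 - ratio = 1 - 0.455471 = 0.544529
as a percentage: 0.544529 * 100 = 54.45%

Space savings = 1 - 42219/92693 = 54.45%


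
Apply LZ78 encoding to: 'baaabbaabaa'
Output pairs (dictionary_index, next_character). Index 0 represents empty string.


LZ78 encoding steps:
Dictionary: {0: ''}
Step 1: w='' (idx 0), next='b' -> output (0, 'b'), add 'b' as idx 1
Step 2: w='' (idx 0), next='a' -> output (0, 'a'), add 'a' as idx 2
Step 3: w='a' (idx 2), next='a' -> output (2, 'a'), add 'aa' as idx 3
Step 4: w='b' (idx 1), next='b' -> output (1, 'b'), add 'bb' as idx 4
Step 5: w='aa' (idx 3), next='b' -> output (3, 'b'), add 'aab' as idx 5
Step 6: w='aa' (idx 3), end of input -> output (3, '')


Encoded: [(0, 'b'), (0, 'a'), (2, 'a'), (1, 'b'), (3, 'b'), (3, '')]


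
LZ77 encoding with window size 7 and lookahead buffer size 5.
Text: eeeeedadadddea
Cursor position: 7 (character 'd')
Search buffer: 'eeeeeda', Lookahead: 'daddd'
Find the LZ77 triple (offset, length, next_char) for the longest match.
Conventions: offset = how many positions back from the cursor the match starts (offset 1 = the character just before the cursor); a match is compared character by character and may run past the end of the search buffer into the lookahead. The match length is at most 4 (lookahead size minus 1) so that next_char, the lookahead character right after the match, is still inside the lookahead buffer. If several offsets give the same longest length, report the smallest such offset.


Try each offset into the search buffer:
  offset=1 (pos 6, char 'a'): match length 0
  offset=2 (pos 5, char 'd'): match length 3
  offset=3 (pos 4, char 'e'): match length 0
  offset=4 (pos 3, char 'e'): match length 0
  offset=5 (pos 2, char 'e'): match length 0
  offset=6 (pos 1, char 'e'): match length 0
  offset=7 (pos 0, char 'e'): match length 0
Longest match has length 3 at offset 2.
next_char = character at position 7 + 3 = 10 -> 'd'

Best match: offset=2, length=3 (matching 'dad' starting at position 5)
LZ77 triple: (2, 3, 'd')


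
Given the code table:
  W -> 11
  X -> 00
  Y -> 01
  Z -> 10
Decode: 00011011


Decoding:
00 -> X
01 -> Y
10 -> Z
11 -> W


Result: XYZW


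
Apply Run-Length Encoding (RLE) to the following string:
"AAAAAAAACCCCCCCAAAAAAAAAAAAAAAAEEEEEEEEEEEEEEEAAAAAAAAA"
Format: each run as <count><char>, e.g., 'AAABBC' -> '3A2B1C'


Scanning runs left to right:
  i=0: run of 'A' x 8 -> '8A'
  i=8: run of 'C' x 7 -> '7C'
  i=15: run of 'A' x 16 -> '16A'
  i=31: run of 'E' x 15 -> '15E'
  i=46: run of 'A' x 9 -> '9A'

RLE = 8A7C16A15E9A


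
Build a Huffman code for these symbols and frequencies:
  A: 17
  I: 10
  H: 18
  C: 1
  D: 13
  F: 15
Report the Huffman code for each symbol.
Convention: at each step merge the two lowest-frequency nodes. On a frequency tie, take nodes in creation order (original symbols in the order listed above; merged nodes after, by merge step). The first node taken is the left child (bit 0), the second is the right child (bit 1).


Huffman tree construction:
Step 1: Merge C(1) + I(10) = 11
Step 2: Merge (C+I)(11) + D(13) = 24
Step 3: Merge F(15) + A(17) = 32
Step 4: Merge H(18) + ((C+I)+D)(24) = 42
Step 5: Merge (F+A)(32) + (H+((C+I)+D))(42) = 74
Read each symbol's code off the tree from the root (left child = 0, right child = 1).

Codes:
  A: 01 (length 2)
  I: 1101 (length 4)
  H: 10 (length 2)
  C: 1100 (length 4)
  D: 111 (length 3)
  F: 00 (length 2)
Average code length: 183/74 = 2.4730 bits/symbol


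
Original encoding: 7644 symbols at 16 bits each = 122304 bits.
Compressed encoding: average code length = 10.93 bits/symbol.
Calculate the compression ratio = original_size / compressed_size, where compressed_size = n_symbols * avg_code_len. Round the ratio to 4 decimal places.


original_size = n_symbols * orig_bits = 7644 * 16 = 122304 bits
compressed_size = n_symbols * avg_code_len = 7644 * 10.93 = 83548.92 bits
ratio = original_size / compressed_size = 122304 / 83548.92 = 1.4639

Compression ratio = 1.4639


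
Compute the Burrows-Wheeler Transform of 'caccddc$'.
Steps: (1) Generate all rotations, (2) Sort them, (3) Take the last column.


Rotations (sorted):
  0: $caccddc -> last char: c
  1: accddc$c -> last char: c
  2: c$caccdd -> last char: d
  3: caccddc$ -> last char: $
  4: ccddc$ca -> last char: a
  5: cddc$cac -> last char: c
  6: dc$caccd -> last char: d
  7: ddc$cacc -> last char: c


BWT = ccd$acdc


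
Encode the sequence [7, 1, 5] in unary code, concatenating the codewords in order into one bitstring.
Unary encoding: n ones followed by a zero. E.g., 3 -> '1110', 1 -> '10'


Encode each number as n ones followed by a terminating 0:
  7 -> 11111110 (8 bits)
  1 -> 10 (2 bits)
  5 -> 111110 (6 bits)
Total length = 8 + 2 + 6 = 16 bits.

Unary([7, 1, 5]) = 1111111010111110 (16 bits)


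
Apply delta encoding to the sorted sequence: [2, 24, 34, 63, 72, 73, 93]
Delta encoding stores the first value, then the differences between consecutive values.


First value: 2
Deltas:
  24 - 2 = 22
  34 - 24 = 10
  63 - 34 = 29
  72 - 63 = 9
  73 - 72 = 1
  93 - 73 = 20


Delta encoded: [2, 22, 10, 29, 9, 1, 20]


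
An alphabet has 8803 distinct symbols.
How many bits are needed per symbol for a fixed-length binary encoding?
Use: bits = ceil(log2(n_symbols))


log2(8803) = 13.1038
Bracket: 2^13 = 8192 < 8803 <= 2^14 = 16384
So ceil(log2(8803)) = 14

bits = ceil(log2(8803)) = ceil(13.1038) = 14 bits


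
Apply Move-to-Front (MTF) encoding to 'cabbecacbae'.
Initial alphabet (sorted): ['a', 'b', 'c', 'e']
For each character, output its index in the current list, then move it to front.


MTF encoding:
'c': index 2 in ['a', 'b', 'c', 'e'] -> ['c', 'a', 'b', 'e']
'a': index 1 in ['c', 'a', 'b', 'e'] -> ['a', 'c', 'b', 'e']
'b': index 2 in ['a', 'c', 'b', 'e'] -> ['b', 'a', 'c', 'e']
'b': index 0 in ['b', 'a', 'c', 'e'] -> ['b', 'a', 'c', 'e']
'e': index 3 in ['b', 'a', 'c', 'e'] -> ['e', 'b', 'a', 'c']
'c': index 3 in ['e', 'b', 'a', 'c'] -> ['c', 'e', 'b', 'a']
'a': index 3 in ['c', 'e', 'b', 'a'] -> ['a', 'c', 'e', 'b']
'c': index 1 in ['a', 'c', 'e', 'b'] -> ['c', 'a', 'e', 'b']
'b': index 3 in ['c', 'a', 'e', 'b'] -> ['b', 'c', 'a', 'e']
'a': index 2 in ['b', 'c', 'a', 'e'] -> ['a', 'b', 'c', 'e']
'e': index 3 in ['a', 'b', 'c', 'e'] -> ['e', 'a', 'b', 'c']


Output: [2, 1, 2, 0, 3, 3, 3, 1, 3, 2, 3]


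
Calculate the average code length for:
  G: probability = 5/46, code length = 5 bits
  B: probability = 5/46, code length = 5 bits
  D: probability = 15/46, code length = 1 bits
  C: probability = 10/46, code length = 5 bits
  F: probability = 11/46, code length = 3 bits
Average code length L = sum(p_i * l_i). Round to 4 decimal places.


Weighted contributions p_i * l_i:
  G: (5/46) * 5 = 25/46
  B: (5/46) * 5 = 25/46
  D: (15/46) * 1 = 15/46
  C: (10/46) * 5 = 50/46
  F: (11/46) * 3 = 33/46
Sum = (25 + 25 + 15 + 50 + 33)/46 = 148/46

L = 148/46 = 3.2174 bits/symbol


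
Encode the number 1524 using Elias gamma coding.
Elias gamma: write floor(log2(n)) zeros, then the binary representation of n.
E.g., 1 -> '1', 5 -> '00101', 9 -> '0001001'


num_bits = floor(log2(1524)) + 1 = 11
leading_zeros = num_bits - 1 = 10
binary(1524) = 10111110100

Elias gamma(1524) = '0000000000' + '10111110100' = 000000000010111110100 (21 bits)


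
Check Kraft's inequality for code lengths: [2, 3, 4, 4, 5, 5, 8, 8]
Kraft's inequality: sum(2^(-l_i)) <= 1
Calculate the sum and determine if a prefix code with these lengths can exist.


Sum = 2^(-2) + 2^(-3) + 2^(-4) + 2^(-4) + 2^(-5) + 2^(-5) + 2^(-8) + 2^(-8)
    = 0.25 + 0.125 + 0.0625 + 0.0625 + 0.03125 + 0.03125 + 0.00390625 + 0.00390625
    = 146/256 = 0.5703125
Since 0.5703125 <= 1, Kraft's inequality IS satisfied.
A prefix code with these lengths CAN exist.

Kraft sum = 0.5703125. Satisfied.


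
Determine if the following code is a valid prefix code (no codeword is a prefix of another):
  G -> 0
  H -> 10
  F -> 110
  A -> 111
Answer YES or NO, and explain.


Checking each pair (does one codeword prefix another?):
  G='0' vs H='10': no prefix
  G='0' vs F='110': no prefix
  G='0' vs A='111': no prefix
  H='10' vs G='0': no prefix
  H='10' vs F='110': no prefix
  H='10' vs A='111': no prefix
  F='110' vs G='0': no prefix
  F='110' vs H='10': no prefix
  F='110' vs A='111': no prefix
  A='111' vs G='0': no prefix
  A='111' vs H='10': no prefix
  A='111' vs F='110': no prefix
No violation found over all pairs.

YES -- this is a valid prefix code. No codeword is a prefix of any other codeword.


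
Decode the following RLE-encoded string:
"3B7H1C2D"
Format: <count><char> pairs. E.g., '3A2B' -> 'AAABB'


Expanding each <count><char> pair:
  3B -> 'BBB'
  7H -> 'HHHHHHH'
  1C -> 'C'
  2D -> 'DD'

Decoded = BBBHHHHHHHCDD


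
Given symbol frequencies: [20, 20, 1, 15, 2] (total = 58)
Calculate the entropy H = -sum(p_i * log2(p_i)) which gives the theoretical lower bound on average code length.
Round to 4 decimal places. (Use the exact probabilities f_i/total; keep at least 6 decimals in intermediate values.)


Per-symbol terms -p_i * log2(p_i) with p_i = f_i/58:
  p = 20/58 = 0.344828: log2(p) = -1.536053, -p*log2(p) = 0.529673
  p = 20/58 = 0.344828: log2(p) = -1.536053, -p*log2(p) = 0.529673
  p = 1/58 = 0.017241: log2(p) = -5.857981, -p*log2(p) = 0.101000
  p = 15/58 = 0.258621: log2(p) = -1.951090, -p*log2(p) = 0.504592
  p = 2/58 = 0.034483: log2(p) = -4.857981, -p*log2(p) = 0.167517
H = 0.529673 + 0.529673 + 0.101000 + 0.504592 + 0.167517 = 1.832455

H = 1.8325 bits/symbol


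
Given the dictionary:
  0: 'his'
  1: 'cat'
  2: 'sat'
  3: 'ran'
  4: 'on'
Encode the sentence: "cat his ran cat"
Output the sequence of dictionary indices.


Look up each word in the dictionary:
  'cat' -> 1
  'his' -> 0
  'ran' -> 3
  'cat' -> 1

Encoded: [1, 0, 3, 1]


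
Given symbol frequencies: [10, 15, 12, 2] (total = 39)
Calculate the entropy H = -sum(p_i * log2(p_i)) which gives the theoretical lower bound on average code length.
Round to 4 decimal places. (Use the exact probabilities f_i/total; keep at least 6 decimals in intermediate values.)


Per-symbol terms -p_i * log2(p_i) with p_i = f_i/39:
  p = 10/39 = 0.256410: log2(p) = -1.963474, -p*log2(p) = 0.503455
  p = 15/39 = 0.384615: log2(p) = -1.378512, -p*log2(p) = 0.530197
  p = 12/39 = 0.307692: log2(p) = -1.700440, -p*log2(p) = 0.523212
  p = 2/39 = 0.051282: log2(p) = -4.285402, -p*log2(p) = 0.219764
H = 0.503455 + 0.530197 + 0.523212 + 0.219764 = 1.776628

H = 1.7766 bits/symbol


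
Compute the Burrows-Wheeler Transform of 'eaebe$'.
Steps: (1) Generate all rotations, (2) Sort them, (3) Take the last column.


Rotations (sorted):
  0: $eaebe -> last char: e
  1: aebe$e -> last char: e
  2: be$eae -> last char: e
  3: e$eaeb -> last char: b
  4: eaebe$ -> last char: $
  5: ebe$ea -> last char: a


BWT = eeeb$a


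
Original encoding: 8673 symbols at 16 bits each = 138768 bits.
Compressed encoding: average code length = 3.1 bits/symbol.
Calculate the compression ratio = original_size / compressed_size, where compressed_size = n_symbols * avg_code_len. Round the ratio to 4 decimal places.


original_size = n_symbols * orig_bits = 8673 * 16 = 138768 bits
compressed_size = n_symbols * avg_code_len = 8673 * 3.1 = 26886.3 bits
ratio = original_size / compressed_size = 138768 / 26886.3 = 5.1613

Compression ratio = 5.1613


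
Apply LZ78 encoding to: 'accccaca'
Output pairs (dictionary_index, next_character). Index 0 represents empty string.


LZ78 encoding steps:
Dictionary: {0: ''}
Step 1: w='' (idx 0), next='a' -> output (0, 'a'), add 'a' as idx 1
Step 2: w='' (idx 0), next='c' -> output (0, 'c'), add 'c' as idx 2
Step 3: w='c' (idx 2), next='c' -> output (2, 'c'), add 'cc' as idx 3
Step 4: w='c' (idx 2), next='a' -> output (2, 'a'), add 'ca' as idx 4
Step 5: w='ca' (idx 4), end of input -> output (4, '')


Encoded: [(0, 'a'), (0, 'c'), (2, 'c'), (2, 'a'), (4, '')]


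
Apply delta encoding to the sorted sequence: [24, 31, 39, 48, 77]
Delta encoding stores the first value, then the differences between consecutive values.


First value: 24
Deltas:
  31 - 24 = 7
  39 - 31 = 8
  48 - 39 = 9
  77 - 48 = 29


Delta encoded: [24, 7, 8, 9, 29]


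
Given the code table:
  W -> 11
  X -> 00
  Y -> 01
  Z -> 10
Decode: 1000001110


Decoding:
10 -> Z
00 -> X
00 -> X
11 -> W
10 -> Z


Result: ZXXWZ


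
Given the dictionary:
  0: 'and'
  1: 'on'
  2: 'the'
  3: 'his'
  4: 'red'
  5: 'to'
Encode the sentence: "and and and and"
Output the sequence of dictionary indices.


Look up each word in the dictionary:
  'and' -> 0
  'and' -> 0
  'and' -> 0
  'and' -> 0

Encoded: [0, 0, 0, 0]


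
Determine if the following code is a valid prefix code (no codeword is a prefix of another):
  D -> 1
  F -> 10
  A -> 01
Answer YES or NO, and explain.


Checking each pair (does one codeword prefix another?):
  D='1' vs F='10': prefix -- VIOLATION

NO -- this is NOT a valid prefix code. D (1) is a prefix of F (10).


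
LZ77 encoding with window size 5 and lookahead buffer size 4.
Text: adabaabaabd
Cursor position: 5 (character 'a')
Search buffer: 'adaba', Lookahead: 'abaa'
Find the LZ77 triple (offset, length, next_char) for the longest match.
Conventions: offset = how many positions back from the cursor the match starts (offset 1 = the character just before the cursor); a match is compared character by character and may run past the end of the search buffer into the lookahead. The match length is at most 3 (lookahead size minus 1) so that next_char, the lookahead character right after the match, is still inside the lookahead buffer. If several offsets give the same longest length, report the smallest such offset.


Try each offset into the search buffer:
  offset=1 (pos 4, char 'a'): match length 1
  offset=2 (pos 3, char 'b'): match length 0
  offset=3 (pos 2, char 'a'): match length 3
  offset=4 (pos 1, char 'd'): match length 0
  offset=5 (pos 0, char 'a'): match length 1
Longest match has length 3 at offset 3.
next_char = character at position 5 + 3 = 8 -> 'a'

Best match: offset=3, length=3 (matching 'aba' starting at position 2)
LZ77 triple: (3, 3, 'a')


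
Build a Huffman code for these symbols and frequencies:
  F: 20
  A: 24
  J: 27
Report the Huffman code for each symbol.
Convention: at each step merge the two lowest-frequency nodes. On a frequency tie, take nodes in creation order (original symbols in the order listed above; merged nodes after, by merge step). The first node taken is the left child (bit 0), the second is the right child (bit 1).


Huffman tree construction:
Step 1: Merge F(20) + A(24) = 44
Step 2: Merge J(27) + (F+A)(44) = 71
Read each symbol's code off the tree from the root (left child = 0, right child = 1).

Codes:
  F: 10 (length 2)
  A: 11 (length 2)
  J: 0 (length 1)
Average code length: 115/71 = 1.6197 bits/symbol


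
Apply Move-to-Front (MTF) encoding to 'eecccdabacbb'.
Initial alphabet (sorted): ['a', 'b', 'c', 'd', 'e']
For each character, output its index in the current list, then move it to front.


MTF encoding:
'e': index 4 in ['a', 'b', 'c', 'd', 'e'] -> ['e', 'a', 'b', 'c', 'd']
'e': index 0 in ['e', 'a', 'b', 'c', 'd'] -> ['e', 'a', 'b', 'c', 'd']
'c': index 3 in ['e', 'a', 'b', 'c', 'd'] -> ['c', 'e', 'a', 'b', 'd']
'c': index 0 in ['c', 'e', 'a', 'b', 'd'] -> ['c', 'e', 'a', 'b', 'd']
'c': index 0 in ['c', 'e', 'a', 'b', 'd'] -> ['c', 'e', 'a', 'b', 'd']
'd': index 4 in ['c', 'e', 'a', 'b', 'd'] -> ['d', 'c', 'e', 'a', 'b']
'a': index 3 in ['d', 'c', 'e', 'a', 'b'] -> ['a', 'd', 'c', 'e', 'b']
'b': index 4 in ['a', 'd', 'c', 'e', 'b'] -> ['b', 'a', 'd', 'c', 'e']
'a': index 1 in ['b', 'a', 'd', 'c', 'e'] -> ['a', 'b', 'd', 'c', 'e']
'c': index 3 in ['a', 'b', 'd', 'c', 'e'] -> ['c', 'a', 'b', 'd', 'e']
'b': index 2 in ['c', 'a', 'b', 'd', 'e'] -> ['b', 'c', 'a', 'd', 'e']
'b': index 0 in ['b', 'c', 'a', 'd', 'e'] -> ['b', 'c', 'a', 'd', 'e']


Output: [4, 0, 3, 0, 0, 4, 3, 4, 1, 3, 2, 0]


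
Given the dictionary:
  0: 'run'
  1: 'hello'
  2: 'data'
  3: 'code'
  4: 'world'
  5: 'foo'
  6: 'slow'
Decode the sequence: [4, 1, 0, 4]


Look up each index in the dictionary:
  4 -> 'world'
  1 -> 'hello'
  0 -> 'run'
  4 -> 'world'

Decoded: "world hello run world"


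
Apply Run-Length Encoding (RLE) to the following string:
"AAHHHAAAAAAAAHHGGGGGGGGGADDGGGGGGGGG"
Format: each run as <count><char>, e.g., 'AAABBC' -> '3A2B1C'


Scanning runs left to right:
  i=0: run of 'A' x 2 -> '2A'
  i=2: run of 'H' x 3 -> '3H'
  i=5: run of 'A' x 8 -> '8A'
  i=13: run of 'H' x 2 -> '2H'
  i=15: run of 'G' x 9 -> '9G'
  i=24: run of 'A' x 1 -> '1A'
  i=25: run of 'D' x 2 -> '2D'
  i=27: run of 'G' x 9 -> '9G'

RLE = 2A3H8A2H9G1A2D9G


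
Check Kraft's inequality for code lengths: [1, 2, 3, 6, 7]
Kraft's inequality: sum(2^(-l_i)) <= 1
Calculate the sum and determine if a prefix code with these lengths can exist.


Sum = 2^(-1) + 2^(-2) + 2^(-3) + 2^(-6) + 2^(-7)
    = 0.5 + 0.25 + 0.125 + 0.015625 + 0.0078125
    = 115/128 = 0.8984375
Since 0.8984375 <= 1, Kraft's inequality IS satisfied.
A prefix code with these lengths CAN exist.

Kraft sum = 0.8984375. Satisfied.


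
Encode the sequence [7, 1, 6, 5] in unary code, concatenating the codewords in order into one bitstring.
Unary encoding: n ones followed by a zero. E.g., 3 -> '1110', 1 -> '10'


Encode each number as n ones followed by a terminating 0:
  7 -> 11111110 (8 bits)
  1 -> 10 (2 bits)
  6 -> 1111110 (7 bits)
  5 -> 111110 (6 bits)
Total length = 8 + 2 + 7 + 6 = 23 bits.

Unary([7, 1, 6, 5]) = 11111110101111110111110 (23 bits)


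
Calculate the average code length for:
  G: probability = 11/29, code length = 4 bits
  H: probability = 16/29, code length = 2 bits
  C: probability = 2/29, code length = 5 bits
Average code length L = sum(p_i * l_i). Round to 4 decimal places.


Weighted contributions p_i * l_i:
  G: (11/29) * 4 = 44/29
  H: (16/29) * 2 = 32/29
  C: (2/29) * 5 = 10/29
Sum = (44 + 32 + 10)/29 = 86/29

L = 86/29 = 2.9655 bits/symbol


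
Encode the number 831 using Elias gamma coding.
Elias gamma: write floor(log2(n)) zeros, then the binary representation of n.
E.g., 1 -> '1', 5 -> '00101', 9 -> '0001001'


num_bits = floor(log2(831)) + 1 = 10
leading_zeros = num_bits - 1 = 9
binary(831) = 1100111111

Elias gamma(831) = '000000000' + '1100111111' = 0000000001100111111 (19 bits)


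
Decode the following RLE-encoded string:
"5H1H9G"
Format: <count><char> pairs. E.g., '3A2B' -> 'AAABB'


Expanding each <count><char> pair:
  5H -> 'HHHHH'
  1H -> 'H'
  9G -> 'GGGGGGGGG'

Decoded = HHHHHHGGGGGGGGG


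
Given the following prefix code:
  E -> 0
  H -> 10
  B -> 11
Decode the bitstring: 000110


Decoding step by step:
Bits 0 -> E
Bits 0 -> E
Bits 0 -> E
Bits 11 -> B
Bits 0 -> E


Decoded message: EEEBE


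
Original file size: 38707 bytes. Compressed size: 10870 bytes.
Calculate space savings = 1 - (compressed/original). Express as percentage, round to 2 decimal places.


ratio = compressed/original = 10870/38707 = 0.280828
savings = 1 - ratio = 1 - 0.280828 = 0.719172
as a percentage: 0.719172 * 100 = 71.92%

Space savings = 1 - 10870/38707 = 71.92%


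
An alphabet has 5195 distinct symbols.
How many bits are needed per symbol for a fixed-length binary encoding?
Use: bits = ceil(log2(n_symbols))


log2(5195) = 12.3429
Bracket: 2^12 = 4096 < 5195 <= 2^13 = 8192
So ceil(log2(5195)) = 13

bits = ceil(log2(5195)) = ceil(12.3429) = 13 bits


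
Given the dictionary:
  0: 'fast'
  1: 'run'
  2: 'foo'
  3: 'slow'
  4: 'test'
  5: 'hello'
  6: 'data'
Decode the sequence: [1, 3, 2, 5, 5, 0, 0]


Look up each index in the dictionary:
  1 -> 'run'
  3 -> 'slow'
  2 -> 'foo'
  5 -> 'hello'
  5 -> 'hello'
  0 -> 'fast'
  0 -> 'fast'

Decoded: "run slow foo hello hello fast fast"
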